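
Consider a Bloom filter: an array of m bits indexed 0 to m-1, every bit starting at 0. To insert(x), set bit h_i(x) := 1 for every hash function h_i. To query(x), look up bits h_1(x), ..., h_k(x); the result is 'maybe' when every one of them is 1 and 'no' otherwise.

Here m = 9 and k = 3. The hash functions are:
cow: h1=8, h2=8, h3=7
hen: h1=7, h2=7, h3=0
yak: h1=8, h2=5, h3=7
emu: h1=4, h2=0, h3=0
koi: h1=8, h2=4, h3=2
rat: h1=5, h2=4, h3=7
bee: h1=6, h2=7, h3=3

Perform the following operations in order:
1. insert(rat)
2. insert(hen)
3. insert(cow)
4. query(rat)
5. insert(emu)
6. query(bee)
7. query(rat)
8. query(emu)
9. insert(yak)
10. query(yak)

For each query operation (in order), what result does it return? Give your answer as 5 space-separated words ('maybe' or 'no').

Start: bits=000000000
Op 1: insert rat -> sets bits 4 5 7 -> bits=000011010
Op 2: insert hen -> sets bits 0 7 -> bits=100011010
Op 3: insert cow -> sets bits 7 8 -> bits=100011011
Op 4: query rat -> checks bit4=1, bit5=1, bit7=1 (all 1) -> maybe
Op 5: insert emu -> sets bits 0 4 -> bits=100011011
Op 6: query bee -> checks bit3=0, bit6=0, bit7=1 (has a 0) -> no
Op 7: query rat -> checks bit4=1, bit5=1, bit7=1 (all 1) -> maybe
Op 8: query emu -> checks bit0=1, bit4=1 (all 1) -> maybe
Op 9: insert yak -> sets bits 5 7 8 -> bits=100011011
Op 10: query yak -> checks bit5=1, bit7=1, bit8=1 (all 1) -> maybe
Query results in order: maybe no maybe maybe maybe

Answer: maybe no maybe maybe maybe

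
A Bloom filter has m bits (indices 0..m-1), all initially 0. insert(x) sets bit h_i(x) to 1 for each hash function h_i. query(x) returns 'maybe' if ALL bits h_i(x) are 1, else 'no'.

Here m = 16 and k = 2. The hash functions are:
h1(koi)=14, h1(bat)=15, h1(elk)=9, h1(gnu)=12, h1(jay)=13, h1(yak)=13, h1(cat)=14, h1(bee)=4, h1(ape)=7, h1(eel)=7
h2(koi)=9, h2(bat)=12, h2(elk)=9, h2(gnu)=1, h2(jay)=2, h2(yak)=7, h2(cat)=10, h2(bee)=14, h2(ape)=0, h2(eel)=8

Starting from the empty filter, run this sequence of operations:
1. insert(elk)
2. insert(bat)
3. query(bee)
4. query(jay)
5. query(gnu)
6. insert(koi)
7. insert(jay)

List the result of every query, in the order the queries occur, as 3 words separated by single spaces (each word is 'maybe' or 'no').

Start: bits=0000000000000000
Op 1: insert elk -> sets bits 9 -> bits=0000000001000000
Op 2: insert bat -> sets bits 12 15 -> bits=0000000001001001
Op 3: query bee -> checks bit4=0, bit14=0 (has a 0) -> no
Op 4: query jay -> checks bit2=0, bit13=0 (has a 0) -> no
Op 5: query gnu -> checks bit1=0, bit12=1 (has a 0) -> no
Op 6: insert koi -> sets bits 9 14 -> bits=0000000001001011
Op 7: insert jay -> sets bits 2 13 -> bits=0010000001001111
Query results in order: no no no

Answer: no no no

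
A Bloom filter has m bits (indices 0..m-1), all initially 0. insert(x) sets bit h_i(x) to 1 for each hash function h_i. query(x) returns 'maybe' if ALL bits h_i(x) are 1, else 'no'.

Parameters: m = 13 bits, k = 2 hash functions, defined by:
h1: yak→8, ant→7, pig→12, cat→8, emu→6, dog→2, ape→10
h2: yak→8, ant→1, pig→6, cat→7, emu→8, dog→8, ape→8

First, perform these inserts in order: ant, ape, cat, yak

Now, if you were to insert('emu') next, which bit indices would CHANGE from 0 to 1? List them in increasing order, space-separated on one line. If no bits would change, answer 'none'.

Start: bits=0000000000000
After insert 'ant': sets bits 1 7 -> bits=0100000100000
After insert 'ape': sets bits 8 10 -> bits=0100000110100
After insert 'cat': sets bits 7 8 -> bits=0100000110100
After insert 'yak': sets bits 8 -> bits=0100000110100
insert 'emu' would touch bits 6 8; currently bit6=0, bit8=1
Bits that are 0 among those (would change 0->1): 6

Answer: 6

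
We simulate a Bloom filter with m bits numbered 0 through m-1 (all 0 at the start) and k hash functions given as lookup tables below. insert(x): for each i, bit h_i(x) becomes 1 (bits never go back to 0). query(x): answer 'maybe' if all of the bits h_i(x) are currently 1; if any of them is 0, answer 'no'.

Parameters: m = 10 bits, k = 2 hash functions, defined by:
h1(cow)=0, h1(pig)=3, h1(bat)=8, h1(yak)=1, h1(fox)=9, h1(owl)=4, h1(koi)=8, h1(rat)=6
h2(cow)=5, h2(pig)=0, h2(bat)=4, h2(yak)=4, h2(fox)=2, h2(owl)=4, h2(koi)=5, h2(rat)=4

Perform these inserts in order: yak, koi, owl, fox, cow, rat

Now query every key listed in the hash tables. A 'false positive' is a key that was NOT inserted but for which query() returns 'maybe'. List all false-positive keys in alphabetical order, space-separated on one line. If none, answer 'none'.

Start: bits=0000000000
After insert 'yak': sets bits 1 4 -> bits=0100100000
After insert 'koi': sets bits 5 8 -> bits=0100110010
After insert 'owl': sets bits 4 -> bits=0100110010
After insert 'fox': sets bits 2 9 -> bits=0110110011
After insert 'cow': sets bits 0 5 -> bits=1110110011
After insert 'rat': sets bits 4 6 -> bits=1110111011
Not inserted: bat pig — query each against bits=1110111011:
query bat: checks bit4=1, bit8=1 (all 1) -> maybe => FALSE POSITIVE
query pig: checks bit0=1, bit3=0 (has a 0) -> no => not a false positive
False positives (alphabetical): bat

Answer: bat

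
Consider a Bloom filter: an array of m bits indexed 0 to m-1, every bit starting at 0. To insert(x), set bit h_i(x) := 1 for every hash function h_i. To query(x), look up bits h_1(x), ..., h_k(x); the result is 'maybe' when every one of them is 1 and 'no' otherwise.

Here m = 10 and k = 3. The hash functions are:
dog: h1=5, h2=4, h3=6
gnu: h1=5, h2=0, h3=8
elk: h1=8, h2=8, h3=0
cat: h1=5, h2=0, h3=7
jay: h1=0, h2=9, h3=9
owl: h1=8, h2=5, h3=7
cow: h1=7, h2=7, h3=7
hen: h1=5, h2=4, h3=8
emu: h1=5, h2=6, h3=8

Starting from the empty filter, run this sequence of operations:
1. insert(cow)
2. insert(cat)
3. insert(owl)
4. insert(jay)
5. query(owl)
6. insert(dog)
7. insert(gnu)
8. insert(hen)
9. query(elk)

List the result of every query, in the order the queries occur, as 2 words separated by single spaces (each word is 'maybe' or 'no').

Start: bits=0000000000
Op 1: insert cow -> sets bits 7 -> bits=0000000100
Op 2: insert cat -> sets bits 0 5 7 -> bits=1000010100
Op 3: insert owl -> sets bits 5 7 8 -> bits=1000010110
Op 4: insert jay -> sets bits 0 9 -> bits=1000010111
Op 5: query owl -> checks bit5=1, bit7=1, bit8=1 (all 1) -> maybe
Op 6: insert dog -> sets bits 4 5 6 -> bits=1000111111
Op 7: insert gnu -> sets bits 0 5 8 -> bits=1000111111
Op 8: insert hen -> sets bits 4 5 8 -> bits=1000111111
Op 9: query elk -> checks bit0=1, bit8=1 (all 1) -> maybe
Query results in order: maybe maybe

Answer: maybe maybe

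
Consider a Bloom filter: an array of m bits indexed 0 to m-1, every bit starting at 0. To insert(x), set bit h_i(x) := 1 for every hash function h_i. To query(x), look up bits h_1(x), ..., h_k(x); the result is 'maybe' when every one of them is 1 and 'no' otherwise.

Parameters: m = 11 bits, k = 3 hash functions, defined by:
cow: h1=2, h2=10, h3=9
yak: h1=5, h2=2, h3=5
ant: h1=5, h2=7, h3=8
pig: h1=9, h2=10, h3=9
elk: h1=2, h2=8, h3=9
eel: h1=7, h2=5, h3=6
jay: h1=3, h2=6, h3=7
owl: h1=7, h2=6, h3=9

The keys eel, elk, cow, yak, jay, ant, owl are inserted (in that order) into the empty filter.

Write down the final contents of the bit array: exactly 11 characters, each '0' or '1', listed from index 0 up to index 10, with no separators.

Start: bits=00000000000
After insert 'eel': sets bits 5 6 7 -> bits=00000111000
After insert 'elk': sets bits 2 8 9 -> bits=00100111110
After insert 'cow': sets bits 2 9 10 -> bits=00100111111
After insert 'yak': sets bits 2 5 -> bits=00100111111
After insert 'jay': sets bits 3 6 7 -> bits=00110111111
After insert 'ant': sets bits 5 7 8 -> bits=00110111111
After insert 'owl': sets bits 6 7 9 -> bits=00110111111

Answer: 00110111111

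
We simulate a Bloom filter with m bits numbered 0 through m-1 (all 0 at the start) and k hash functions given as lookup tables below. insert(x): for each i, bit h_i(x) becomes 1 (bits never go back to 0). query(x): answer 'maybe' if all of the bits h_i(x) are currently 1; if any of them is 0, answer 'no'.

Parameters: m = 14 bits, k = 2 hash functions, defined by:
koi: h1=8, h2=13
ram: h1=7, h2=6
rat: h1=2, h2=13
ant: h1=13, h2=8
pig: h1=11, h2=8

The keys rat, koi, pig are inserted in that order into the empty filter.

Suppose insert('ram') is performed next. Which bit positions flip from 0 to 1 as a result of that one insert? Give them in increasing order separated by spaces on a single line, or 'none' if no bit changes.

Start: bits=00000000000000
After insert 'rat': sets bits 2 13 -> bits=00100000000001
After insert 'koi': sets bits 8 13 -> bits=00100000100001
After insert 'pig': sets bits 8 11 -> bits=00100000100101
insert 'ram' would touch bits 6 7; currently bit6=0, bit7=0
Bits that are 0 among those (would change 0->1): 6 7

Answer: 6 7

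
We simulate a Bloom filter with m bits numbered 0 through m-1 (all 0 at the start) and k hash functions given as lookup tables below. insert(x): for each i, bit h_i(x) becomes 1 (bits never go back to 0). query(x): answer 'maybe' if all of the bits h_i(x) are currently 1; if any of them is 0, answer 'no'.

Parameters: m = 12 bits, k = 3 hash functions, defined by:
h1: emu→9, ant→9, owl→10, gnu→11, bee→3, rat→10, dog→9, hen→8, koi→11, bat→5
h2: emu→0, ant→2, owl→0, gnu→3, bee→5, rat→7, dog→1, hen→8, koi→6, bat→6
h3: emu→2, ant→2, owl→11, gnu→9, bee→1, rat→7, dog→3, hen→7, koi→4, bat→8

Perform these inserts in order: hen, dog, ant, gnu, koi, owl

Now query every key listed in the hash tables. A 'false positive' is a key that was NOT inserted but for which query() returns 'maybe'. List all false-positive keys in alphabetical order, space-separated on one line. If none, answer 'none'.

Answer: emu rat

Derivation:
Start: bits=000000000000
After insert 'hen': sets bits 7 8 -> bits=000000011000
After insert 'dog': sets bits 1 3 9 -> bits=010100011100
After insert 'ant': sets bits 2 9 -> bits=011100011100
After insert 'gnu': sets bits 3 9 11 -> bits=011100011101
After insert 'koi': sets bits 4 6 11 -> bits=011110111101
After insert 'owl': sets bits 0 10 11 -> bits=111110111111
Not inserted: bat bee emu rat — query each against bits=111110111111:
query bat: checks bit5=0, bit6=1, bit8=1 (has a 0) -> no => not a false positive
query bee: checks bit1=1, bit3=1, bit5=0 (has a 0) -> no => not a false positive
query emu: checks bit0=1, bit2=1, bit9=1 (all 1) -> maybe => FALSE POSITIVE
query rat: checks bit7=1, bit10=1 (all 1) -> maybe => FALSE POSITIVE
False positives (alphabetical): emu rat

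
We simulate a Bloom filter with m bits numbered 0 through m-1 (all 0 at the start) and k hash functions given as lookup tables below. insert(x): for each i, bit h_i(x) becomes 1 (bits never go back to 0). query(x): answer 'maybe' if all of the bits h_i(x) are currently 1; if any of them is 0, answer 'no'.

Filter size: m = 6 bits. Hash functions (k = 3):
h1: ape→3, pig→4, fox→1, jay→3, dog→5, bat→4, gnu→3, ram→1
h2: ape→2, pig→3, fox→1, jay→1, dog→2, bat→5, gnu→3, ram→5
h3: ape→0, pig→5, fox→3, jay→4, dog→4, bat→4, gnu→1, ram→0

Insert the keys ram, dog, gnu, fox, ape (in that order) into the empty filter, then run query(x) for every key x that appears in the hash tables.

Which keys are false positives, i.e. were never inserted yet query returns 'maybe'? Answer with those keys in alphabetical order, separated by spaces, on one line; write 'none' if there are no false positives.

Answer: bat jay pig

Derivation:
Start: bits=000000
After insert 'ram': sets bits 0 1 5 -> bits=110001
After insert 'dog': sets bits 2 4 5 -> bits=111011
After insert 'gnu': sets bits 1 3 -> bits=111111
After insert 'fox': sets bits 1 3 -> bits=111111
After insert 'ape': sets bits 0 2 3 -> bits=111111
Not inserted: bat jay pig — query each against bits=111111:
query bat: checks bit4=1, bit5=1 (all 1) -> maybe => FALSE POSITIVE
query jay: checks bit1=1, bit3=1, bit4=1 (all 1) -> maybe => FALSE POSITIVE
query pig: checks bit3=1, bit4=1, bit5=1 (all 1) -> maybe => FALSE POSITIVE
False positives (alphabetical): bat jay pig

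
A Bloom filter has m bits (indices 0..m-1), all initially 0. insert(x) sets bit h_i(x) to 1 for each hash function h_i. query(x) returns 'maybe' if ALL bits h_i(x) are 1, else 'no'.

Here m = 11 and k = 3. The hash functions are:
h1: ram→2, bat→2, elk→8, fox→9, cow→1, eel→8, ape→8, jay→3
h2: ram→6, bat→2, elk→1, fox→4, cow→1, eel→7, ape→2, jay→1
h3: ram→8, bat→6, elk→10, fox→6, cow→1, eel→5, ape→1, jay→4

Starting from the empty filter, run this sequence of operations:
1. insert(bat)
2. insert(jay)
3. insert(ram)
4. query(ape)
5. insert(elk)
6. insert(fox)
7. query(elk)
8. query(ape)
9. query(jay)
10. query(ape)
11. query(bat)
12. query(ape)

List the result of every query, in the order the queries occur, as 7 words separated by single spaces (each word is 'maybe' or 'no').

Answer: maybe maybe maybe maybe maybe maybe maybe

Derivation:
Start: bits=00000000000
Op 1: insert bat -> sets bits 2 6 -> bits=00100010000
Op 2: insert jay -> sets bits 1 3 4 -> bits=01111010000
Op 3: insert ram -> sets bits 2 6 8 -> bits=01111010100
Op 4: query ape -> checks bit1=1, bit2=1, bit8=1 (all 1) -> maybe
Op 5: insert elk -> sets bits 1 8 10 -> bits=01111010101
Op 6: insert fox -> sets bits 4 6 9 -> bits=01111010111
Op 7: query elk -> checks bit1=1, bit8=1, bit10=1 (all 1) -> maybe
Op 8: query ape -> checks bit1=1, bit2=1, bit8=1 (all 1) -> maybe
Op 9: query jay -> checks bit1=1, bit3=1, bit4=1 (all 1) -> maybe
Op 10: query ape -> checks bit1=1, bit2=1, bit8=1 (all 1) -> maybe
Op 11: query bat -> checks bit2=1, bit6=1 (all 1) -> maybe
Op 12: query ape -> checks bit1=1, bit2=1, bit8=1 (all 1) -> maybe
Query results in order: maybe maybe maybe maybe maybe maybe maybe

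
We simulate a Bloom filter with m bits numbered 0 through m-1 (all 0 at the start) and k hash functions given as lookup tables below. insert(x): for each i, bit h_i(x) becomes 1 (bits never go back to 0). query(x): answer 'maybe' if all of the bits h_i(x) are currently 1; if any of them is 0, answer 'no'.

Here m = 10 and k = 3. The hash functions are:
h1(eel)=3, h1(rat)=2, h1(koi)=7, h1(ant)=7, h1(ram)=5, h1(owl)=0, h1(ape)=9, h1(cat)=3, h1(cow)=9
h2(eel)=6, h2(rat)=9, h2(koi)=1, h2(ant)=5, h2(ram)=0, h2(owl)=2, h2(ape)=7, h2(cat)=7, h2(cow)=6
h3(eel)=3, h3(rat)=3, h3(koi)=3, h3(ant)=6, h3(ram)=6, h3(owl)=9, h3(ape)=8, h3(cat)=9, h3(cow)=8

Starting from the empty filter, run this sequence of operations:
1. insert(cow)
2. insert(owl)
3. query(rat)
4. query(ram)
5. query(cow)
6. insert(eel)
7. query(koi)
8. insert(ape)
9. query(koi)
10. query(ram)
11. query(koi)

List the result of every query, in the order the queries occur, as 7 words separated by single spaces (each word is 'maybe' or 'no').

Start: bits=0000000000
Op 1: insert cow -> sets bits 6 8 9 -> bits=0000001011
Op 2: insert owl -> sets bits 0 2 9 -> bits=1010001011
Op 3: query rat -> checks bit2=1, bit3=0, bit9=1 (has a 0) -> no
Op 4: query ram -> checks bit0=1, bit5=0, bit6=1 (has a 0) -> no
Op 5: query cow -> checks bit6=1, bit8=1, bit9=1 (all 1) -> maybe
Op 6: insert eel -> sets bits 3 6 -> bits=1011001011
Op 7: query koi -> checks bit1=0, bit3=1, bit7=0 (has a 0) -> no
Op 8: insert ape -> sets bits 7 8 9 -> bits=1011001111
Op 9: query koi -> checks bit1=0, bit3=1, bit7=1 (has a 0) -> no
Op 10: query ram -> checks bit0=1, bit5=0, bit6=1 (has a 0) -> no
Op 11: query koi -> checks bit1=0, bit3=1, bit7=1 (has a 0) -> no
Query results in order: no no maybe no no no no

Answer: no no maybe no no no no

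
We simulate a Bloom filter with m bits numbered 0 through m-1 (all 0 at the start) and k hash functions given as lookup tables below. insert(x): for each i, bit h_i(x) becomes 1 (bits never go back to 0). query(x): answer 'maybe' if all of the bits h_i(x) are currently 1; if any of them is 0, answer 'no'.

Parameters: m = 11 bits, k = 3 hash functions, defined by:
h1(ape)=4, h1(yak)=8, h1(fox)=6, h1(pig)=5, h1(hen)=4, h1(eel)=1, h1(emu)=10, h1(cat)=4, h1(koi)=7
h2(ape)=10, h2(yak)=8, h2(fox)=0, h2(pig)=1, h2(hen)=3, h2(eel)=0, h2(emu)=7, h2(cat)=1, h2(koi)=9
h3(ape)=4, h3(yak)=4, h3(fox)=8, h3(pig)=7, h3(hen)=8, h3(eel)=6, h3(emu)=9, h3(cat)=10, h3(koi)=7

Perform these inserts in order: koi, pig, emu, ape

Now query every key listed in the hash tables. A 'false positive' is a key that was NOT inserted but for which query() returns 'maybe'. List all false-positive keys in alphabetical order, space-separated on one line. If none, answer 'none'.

Answer: cat

Derivation:
Start: bits=00000000000
After insert 'koi': sets bits 7 9 -> bits=00000001010
After insert 'pig': sets bits 1 5 7 -> bits=01000101010
After insert 'emu': sets bits 7 9 10 -> bits=01000101011
After insert 'ape': sets bits 4 10 -> bits=01001101011
Not inserted: cat eel fox hen yak — query each against bits=01001101011:
query cat: checks bit1=1, bit4=1, bit10=1 (all 1) -> maybe => FALSE POSITIVE
query eel: checks bit0=0, bit1=1, bit6=0 (has a 0) -> no => not a false positive
query fox: checks bit0=0, bit6=0, bit8=0 (has a 0) -> no => not a false positive
query hen: checks bit3=0, bit4=1, bit8=0 (has a 0) -> no => not a false positive
query yak: checks bit4=1, bit8=0 (has a 0) -> no => not a false positive
False positives (alphabetical): cat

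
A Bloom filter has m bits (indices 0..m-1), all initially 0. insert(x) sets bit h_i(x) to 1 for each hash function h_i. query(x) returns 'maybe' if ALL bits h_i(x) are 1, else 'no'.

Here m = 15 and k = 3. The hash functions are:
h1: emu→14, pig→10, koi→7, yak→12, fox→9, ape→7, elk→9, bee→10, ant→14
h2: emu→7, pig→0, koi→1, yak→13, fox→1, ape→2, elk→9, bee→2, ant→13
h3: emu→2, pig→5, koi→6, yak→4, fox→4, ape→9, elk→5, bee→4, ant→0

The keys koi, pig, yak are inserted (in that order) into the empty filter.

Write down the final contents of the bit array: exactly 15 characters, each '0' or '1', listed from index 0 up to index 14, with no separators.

Answer: 110011110010110

Derivation:
Start: bits=000000000000000
After insert 'koi': sets bits 1 6 7 -> bits=010000110000000
After insert 'pig': sets bits 0 5 10 -> bits=110001110010000
After insert 'yak': sets bits 4 12 13 -> bits=110011110010110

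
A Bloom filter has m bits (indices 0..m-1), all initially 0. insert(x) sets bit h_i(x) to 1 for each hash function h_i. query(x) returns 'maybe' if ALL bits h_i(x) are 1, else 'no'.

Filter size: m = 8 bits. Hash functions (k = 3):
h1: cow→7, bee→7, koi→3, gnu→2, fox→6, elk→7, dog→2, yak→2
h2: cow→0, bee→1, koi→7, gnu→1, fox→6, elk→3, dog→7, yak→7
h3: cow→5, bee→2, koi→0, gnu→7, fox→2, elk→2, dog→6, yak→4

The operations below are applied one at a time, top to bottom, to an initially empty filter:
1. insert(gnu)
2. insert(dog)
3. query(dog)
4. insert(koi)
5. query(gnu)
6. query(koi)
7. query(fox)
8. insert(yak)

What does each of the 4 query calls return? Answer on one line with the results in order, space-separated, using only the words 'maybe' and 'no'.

Answer: maybe maybe maybe maybe

Derivation:
Start: bits=00000000
Op 1: insert gnu -> sets bits 1 2 7 -> bits=01100001
Op 2: insert dog -> sets bits 2 6 7 -> bits=01100011
Op 3: query dog -> checks bit2=1, bit6=1, bit7=1 (all 1) -> maybe
Op 4: insert koi -> sets bits 0 3 7 -> bits=11110011
Op 5: query gnu -> checks bit1=1, bit2=1, bit7=1 (all 1) -> maybe
Op 6: query koi -> checks bit0=1, bit3=1, bit7=1 (all 1) -> maybe
Op 7: query fox -> checks bit2=1, bit6=1 (all 1) -> maybe
Op 8: insert yak -> sets bits 2 4 7 -> bits=11111011
Query results in order: maybe maybe maybe maybe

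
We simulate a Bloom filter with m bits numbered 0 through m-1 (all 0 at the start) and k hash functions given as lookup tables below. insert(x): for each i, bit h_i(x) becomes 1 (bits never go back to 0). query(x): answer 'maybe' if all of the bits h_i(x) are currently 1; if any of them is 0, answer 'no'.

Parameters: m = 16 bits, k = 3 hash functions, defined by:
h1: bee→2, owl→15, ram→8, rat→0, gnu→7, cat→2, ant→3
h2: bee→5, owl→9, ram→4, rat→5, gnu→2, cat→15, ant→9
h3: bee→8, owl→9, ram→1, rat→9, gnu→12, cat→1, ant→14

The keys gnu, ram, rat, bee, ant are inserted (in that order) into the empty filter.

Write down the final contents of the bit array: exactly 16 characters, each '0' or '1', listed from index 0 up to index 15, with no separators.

Answer: 1111110111001010

Derivation:
Start: bits=0000000000000000
After insert 'gnu': sets bits 2 7 12 -> bits=0010000100001000
After insert 'ram': sets bits 1 4 8 -> bits=0110100110001000
After insert 'rat': sets bits 0 5 9 -> bits=1110110111001000
After insert 'bee': sets bits 2 5 8 -> bits=1110110111001000
After insert 'ant': sets bits 3 9 14 -> bits=1111110111001010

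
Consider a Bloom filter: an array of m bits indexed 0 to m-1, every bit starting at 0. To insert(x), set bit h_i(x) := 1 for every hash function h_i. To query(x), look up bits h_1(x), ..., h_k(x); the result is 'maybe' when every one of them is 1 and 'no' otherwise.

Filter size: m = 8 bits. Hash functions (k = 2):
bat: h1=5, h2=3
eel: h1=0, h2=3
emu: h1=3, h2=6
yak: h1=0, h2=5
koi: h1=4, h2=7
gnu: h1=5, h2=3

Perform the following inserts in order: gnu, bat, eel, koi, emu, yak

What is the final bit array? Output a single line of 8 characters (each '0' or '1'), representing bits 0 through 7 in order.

Start: bits=00000000
After insert 'gnu': sets bits 3 5 -> bits=00010100
After insert 'bat': sets bits 3 5 -> bits=00010100
After insert 'eel': sets bits 0 3 -> bits=10010100
After insert 'koi': sets bits 4 7 -> bits=10011101
After insert 'emu': sets bits 3 6 -> bits=10011111
After insert 'yak': sets bits 0 5 -> bits=10011111

Answer: 10011111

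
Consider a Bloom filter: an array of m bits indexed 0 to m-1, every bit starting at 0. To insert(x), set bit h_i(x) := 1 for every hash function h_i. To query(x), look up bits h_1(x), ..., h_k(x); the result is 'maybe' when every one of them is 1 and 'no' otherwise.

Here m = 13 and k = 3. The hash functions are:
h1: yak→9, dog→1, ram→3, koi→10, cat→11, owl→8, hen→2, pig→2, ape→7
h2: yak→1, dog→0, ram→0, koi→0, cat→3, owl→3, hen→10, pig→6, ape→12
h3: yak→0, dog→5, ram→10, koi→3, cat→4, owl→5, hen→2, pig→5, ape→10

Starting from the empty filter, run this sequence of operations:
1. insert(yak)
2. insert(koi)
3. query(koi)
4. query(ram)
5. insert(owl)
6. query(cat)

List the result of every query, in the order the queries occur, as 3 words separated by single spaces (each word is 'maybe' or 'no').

Start: bits=0000000000000
Op 1: insert yak -> sets bits 0 1 9 -> bits=1100000001000
Op 2: insert koi -> sets bits 0 3 10 -> bits=1101000001100
Op 3: query koi -> checks bit0=1, bit3=1, bit10=1 (all 1) -> maybe
Op 4: query ram -> checks bit0=1, bit3=1, bit10=1 (all 1) -> maybe
Op 5: insert owl -> sets bits 3 5 8 -> bits=1101010011100
Op 6: query cat -> checks bit3=1, bit4=0, bit11=0 (has a 0) -> no
Query results in order: maybe maybe no

Answer: maybe maybe no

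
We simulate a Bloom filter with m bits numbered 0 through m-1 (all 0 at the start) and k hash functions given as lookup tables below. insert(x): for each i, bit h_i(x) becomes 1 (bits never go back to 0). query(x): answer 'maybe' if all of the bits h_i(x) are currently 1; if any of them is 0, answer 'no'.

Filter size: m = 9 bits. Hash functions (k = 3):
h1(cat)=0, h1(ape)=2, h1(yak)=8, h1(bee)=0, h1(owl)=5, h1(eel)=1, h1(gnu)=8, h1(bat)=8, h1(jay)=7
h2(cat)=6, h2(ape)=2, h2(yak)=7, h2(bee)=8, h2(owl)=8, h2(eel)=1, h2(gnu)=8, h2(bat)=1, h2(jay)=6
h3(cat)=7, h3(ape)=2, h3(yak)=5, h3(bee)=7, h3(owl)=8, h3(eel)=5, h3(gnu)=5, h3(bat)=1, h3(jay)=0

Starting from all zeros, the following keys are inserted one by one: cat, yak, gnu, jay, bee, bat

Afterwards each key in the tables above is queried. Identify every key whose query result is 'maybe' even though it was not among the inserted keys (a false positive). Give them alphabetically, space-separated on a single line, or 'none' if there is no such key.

Start: bits=000000000
After insert 'cat': sets bits 0 6 7 -> bits=100000110
After insert 'yak': sets bits 5 7 8 -> bits=100001111
After insert 'gnu': sets bits 5 8 -> bits=100001111
After insert 'jay': sets bits 0 6 7 -> bits=100001111
After insert 'bee': sets bits 0 7 8 -> bits=100001111
After insert 'bat': sets bits 1 8 -> bits=110001111
Not inserted: ape eel owl — query each against bits=110001111:
query ape: checks bit2=0 (has a 0) -> no => not a false positive
query eel: checks bit1=1, bit5=1 (all 1) -> maybe => FALSE POSITIVE
query owl: checks bit5=1, bit8=1 (all 1) -> maybe => FALSE POSITIVE
False positives (alphabetical): eel owl

Answer: eel owl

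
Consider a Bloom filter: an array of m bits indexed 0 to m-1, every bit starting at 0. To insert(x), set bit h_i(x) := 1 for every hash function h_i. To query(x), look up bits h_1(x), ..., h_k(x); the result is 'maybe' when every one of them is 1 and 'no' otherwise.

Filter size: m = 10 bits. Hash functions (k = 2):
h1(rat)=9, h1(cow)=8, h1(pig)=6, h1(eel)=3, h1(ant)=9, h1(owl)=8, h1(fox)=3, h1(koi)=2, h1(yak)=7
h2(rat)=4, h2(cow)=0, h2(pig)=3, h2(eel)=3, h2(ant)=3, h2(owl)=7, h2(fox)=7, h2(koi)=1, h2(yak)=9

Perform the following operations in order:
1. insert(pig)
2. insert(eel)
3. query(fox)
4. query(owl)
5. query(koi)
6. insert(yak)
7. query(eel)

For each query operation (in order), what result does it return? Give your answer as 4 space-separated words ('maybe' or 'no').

Answer: no no no maybe

Derivation:
Start: bits=0000000000
Op 1: insert pig -> sets bits 3 6 -> bits=0001001000
Op 2: insert eel -> sets bits 3 -> bits=0001001000
Op 3: query fox -> checks bit3=1, bit7=0 (has a 0) -> no
Op 4: query owl -> checks bit7=0, bit8=0 (has a 0) -> no
Op 5: query koi -> checks bit1=0, bit2=0 (has a 0) -> no
Op 6: insert yak -> sets bits 7 9 -> bits=0001001101
Op 7: query eel -> checks bit3=1 (all 1) -> maybe
Query results in order: no no no maybe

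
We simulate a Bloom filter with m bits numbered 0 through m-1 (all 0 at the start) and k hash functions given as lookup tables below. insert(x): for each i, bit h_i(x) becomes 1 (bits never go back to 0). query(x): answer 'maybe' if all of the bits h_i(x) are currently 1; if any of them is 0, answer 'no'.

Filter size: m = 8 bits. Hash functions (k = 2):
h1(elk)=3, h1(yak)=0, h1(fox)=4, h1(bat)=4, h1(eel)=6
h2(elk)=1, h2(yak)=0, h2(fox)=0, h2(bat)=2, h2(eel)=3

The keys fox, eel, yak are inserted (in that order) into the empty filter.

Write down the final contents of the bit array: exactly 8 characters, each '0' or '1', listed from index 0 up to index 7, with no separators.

Answer: 10011010

Derivation:
Start: bits=00000000
After insert 'fox': sets bits 0 4 -> bits=10001000
After insert 'eel': sets bits 3 6 -> bits=10011010
After insert 'yak': sets bits 0 -> bits=10011010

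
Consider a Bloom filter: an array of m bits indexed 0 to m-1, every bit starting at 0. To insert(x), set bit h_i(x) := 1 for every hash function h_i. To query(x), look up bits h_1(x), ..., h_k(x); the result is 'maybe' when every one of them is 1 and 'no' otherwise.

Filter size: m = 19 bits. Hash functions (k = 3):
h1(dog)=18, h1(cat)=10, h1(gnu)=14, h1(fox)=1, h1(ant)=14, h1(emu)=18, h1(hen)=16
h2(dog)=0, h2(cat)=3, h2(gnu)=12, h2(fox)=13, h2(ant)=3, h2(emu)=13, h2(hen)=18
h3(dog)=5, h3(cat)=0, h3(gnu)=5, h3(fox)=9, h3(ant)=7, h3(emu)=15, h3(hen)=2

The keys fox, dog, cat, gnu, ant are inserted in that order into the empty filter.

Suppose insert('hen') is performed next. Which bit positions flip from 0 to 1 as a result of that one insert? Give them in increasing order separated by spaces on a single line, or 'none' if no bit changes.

Answer: 2 16

Derivation:
Start: bits=0000000000000000000
After insert 'fox': sets bits 1 9 13 -> bits=0100000001000100000
After insert 'dog': sets bits 0 5 18 -> bits=1100010001000100001
After insert 'cat': sets bits 0 3 10 -> bits=1101010001100100001
After insert 'gnu': sets bits 5 12 14 -> bits=1101010001101110001
After insert 'ant': sets bits 3 7 14 -> bits=1101010101101110001
insert 'hen' would touch bits 2 16 18; currently bit2=0, bit16=0, bit18=1
Bits that are 0 among those (would change 0->1): 2 16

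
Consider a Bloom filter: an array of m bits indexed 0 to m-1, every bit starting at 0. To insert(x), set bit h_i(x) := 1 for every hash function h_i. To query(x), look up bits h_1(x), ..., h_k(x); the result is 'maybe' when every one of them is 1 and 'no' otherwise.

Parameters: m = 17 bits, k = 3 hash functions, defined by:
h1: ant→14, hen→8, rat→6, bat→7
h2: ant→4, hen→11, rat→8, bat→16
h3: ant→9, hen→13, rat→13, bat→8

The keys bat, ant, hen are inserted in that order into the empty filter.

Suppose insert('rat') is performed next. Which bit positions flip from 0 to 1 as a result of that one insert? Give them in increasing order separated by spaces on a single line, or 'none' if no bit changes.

Answer: 6

Derivation:
Start: bits=00000000000000000
After insert 'bat': sets bits 7 8 16 -> bits=00000001100000001
After insert 'ant': sets bits 4 9 14 -> bits=00001001110000101
After insert 'hen': sets bits 8 11 13 -> bits=00001001110101101
insert 'rat' would touch bits 6 8 13; currently bit6=0, bit8=1, bit13=1
Bits that are 0 among those (would change 0->1): 6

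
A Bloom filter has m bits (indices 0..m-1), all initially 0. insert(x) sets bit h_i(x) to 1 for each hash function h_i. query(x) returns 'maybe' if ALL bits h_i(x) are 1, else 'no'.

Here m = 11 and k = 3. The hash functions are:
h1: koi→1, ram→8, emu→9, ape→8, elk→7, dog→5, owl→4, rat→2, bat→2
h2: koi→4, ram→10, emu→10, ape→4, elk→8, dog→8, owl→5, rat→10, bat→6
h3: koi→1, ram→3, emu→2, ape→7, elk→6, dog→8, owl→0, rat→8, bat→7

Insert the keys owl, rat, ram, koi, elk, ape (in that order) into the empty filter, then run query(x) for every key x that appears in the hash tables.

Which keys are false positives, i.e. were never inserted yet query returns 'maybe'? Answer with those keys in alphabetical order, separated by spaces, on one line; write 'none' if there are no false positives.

Answer: bat dog

Derivation:
Start: bits=00000000000
After insert 'owl': sets bits 0 4 5 -> bits=10001100000
After insert 'rat': sets bits 2 8 10 -> bits=10101100101
After insert 'ram': sets bits 3 8 10 -> bits=10111100101
After insert 'koi': sets bits 1 4 -> bits=11111100101
After insert 'elk': sets bits 6 7 8 -> bits=11111111101
After insert 'ape': sets bits 4 7 8 -> bits=11111111101
Not inserted: bat dog emu — query each against bits=11111111101:
query bat: checks bit2=1, bit6=1, bit7=1 (all 1) -> maybe => FALSE POSITIVE
query dog: checks bit5=1, bit8=1 (all 1) -> maybe => FALSE POSITIVE
query emu: checks bit2=1, bit9=0, bit10=1 (has a 0) -> no => not a false positive
False positives (alphabetical): bat dog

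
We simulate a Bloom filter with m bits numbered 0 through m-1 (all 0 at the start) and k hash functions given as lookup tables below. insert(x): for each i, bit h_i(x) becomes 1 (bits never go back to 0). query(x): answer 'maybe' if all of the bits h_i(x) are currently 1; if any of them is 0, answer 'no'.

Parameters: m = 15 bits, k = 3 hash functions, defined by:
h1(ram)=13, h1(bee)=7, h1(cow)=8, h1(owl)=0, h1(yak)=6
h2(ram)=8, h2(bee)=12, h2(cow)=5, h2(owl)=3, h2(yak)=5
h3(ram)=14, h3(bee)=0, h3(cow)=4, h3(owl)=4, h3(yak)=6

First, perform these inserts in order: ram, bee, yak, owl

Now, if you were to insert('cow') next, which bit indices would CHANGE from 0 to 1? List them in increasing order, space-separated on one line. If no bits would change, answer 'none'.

Start: bits=000000000000000
After insert 'ram': sets bits 8 13 14 -> bits=000000001000011
After insert 'bee': sets bits 0 7 12 -> bits=100000011000111
After insert 'yak': sets bits 5 6 -> bits=100001111000111
After insert 'owl': sets bits 0 3 4 -> bits=100111111000111
insert 'cow' would touch bits 4 5 8; currently bit4=1, bit5=1, bit8=1
Bits that are 0 among those (would change 0->1): none

Answer: none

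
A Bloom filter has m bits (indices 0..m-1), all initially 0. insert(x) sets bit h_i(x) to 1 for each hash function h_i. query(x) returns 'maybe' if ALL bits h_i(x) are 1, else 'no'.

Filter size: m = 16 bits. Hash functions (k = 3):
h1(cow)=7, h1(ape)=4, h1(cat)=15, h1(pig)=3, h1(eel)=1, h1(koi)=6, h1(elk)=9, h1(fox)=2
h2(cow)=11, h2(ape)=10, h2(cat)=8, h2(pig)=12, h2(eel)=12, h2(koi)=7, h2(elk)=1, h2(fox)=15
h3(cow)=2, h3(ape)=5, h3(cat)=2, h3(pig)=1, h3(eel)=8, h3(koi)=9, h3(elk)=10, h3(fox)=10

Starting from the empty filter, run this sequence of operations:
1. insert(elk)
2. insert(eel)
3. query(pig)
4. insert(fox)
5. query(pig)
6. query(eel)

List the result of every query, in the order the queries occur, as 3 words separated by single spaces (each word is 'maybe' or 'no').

Start: bits=0000000000000000
Op 1: insert elk -> sets bits 1 9 10 -> bits=0100000001100000
Op 2: insert eel -> sets bits 1 8 12 -> bits=0100000011101000
Op 3: query pig -> checks bit1=1, bit3=0, bit12=1 (has a 0) -> no
Op 4: insert fox -> sets bits 2 10 15 -> bits=0110000011101001
Op 5: query pig -> checks bit1=1, bit3=0, bit12=1 (has a 0) -> no
Op 6: query eel -> checks bit1=1, bit8=1, bit12=1 (all 1) -> maybe
Query results in order: no no maybe

Answer: no no maybe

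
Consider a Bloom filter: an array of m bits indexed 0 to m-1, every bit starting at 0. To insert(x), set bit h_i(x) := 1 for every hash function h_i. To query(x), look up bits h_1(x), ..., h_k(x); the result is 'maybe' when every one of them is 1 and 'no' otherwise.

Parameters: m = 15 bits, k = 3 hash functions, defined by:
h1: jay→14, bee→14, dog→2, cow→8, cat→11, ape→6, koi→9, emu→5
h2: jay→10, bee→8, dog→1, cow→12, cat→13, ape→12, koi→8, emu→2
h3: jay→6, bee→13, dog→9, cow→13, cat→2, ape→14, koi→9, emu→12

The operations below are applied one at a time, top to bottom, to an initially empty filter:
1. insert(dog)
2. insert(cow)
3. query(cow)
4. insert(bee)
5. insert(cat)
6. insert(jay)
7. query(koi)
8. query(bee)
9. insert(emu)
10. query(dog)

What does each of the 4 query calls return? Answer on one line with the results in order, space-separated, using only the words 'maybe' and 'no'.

Start: bits=000000000000000
Op 1: insert dog -> sets bits 1 2 9 -> bits=011000000100000
Op 2: insert cow -> sets bits 8 12 13 -> bits=011000001100110
Op 3: query cow -> checks bit8=1, bit12=1, bit13=1 (all 1) -> maybe
Op 4: insert bee -> sets bits 8 13 14 -> bits=011000001100111
Op 5: insert cat -> sets bits 2 11 13 -> bits=011000001101111
Op 6: insert jay -> sets bits 6 10 14 -> bits=011000101111111
Op 7: query koi -> checks bit8=1, bit9=1 (all 1) -> maybe
Op 8: query bee -> checks bit8=1, bit13=1, bit14=1 (all 1) -> maybe
Op 9: insert emu -> sets bits 2 5 12 -> bits=011001101111111
Op 10: query dog -> checks bit1=1, bit2=1, bit9=1 (all 1) -> maybe
Query results in order: maybe maybe maybe maybe

Answer: maybe maybe maybe maybe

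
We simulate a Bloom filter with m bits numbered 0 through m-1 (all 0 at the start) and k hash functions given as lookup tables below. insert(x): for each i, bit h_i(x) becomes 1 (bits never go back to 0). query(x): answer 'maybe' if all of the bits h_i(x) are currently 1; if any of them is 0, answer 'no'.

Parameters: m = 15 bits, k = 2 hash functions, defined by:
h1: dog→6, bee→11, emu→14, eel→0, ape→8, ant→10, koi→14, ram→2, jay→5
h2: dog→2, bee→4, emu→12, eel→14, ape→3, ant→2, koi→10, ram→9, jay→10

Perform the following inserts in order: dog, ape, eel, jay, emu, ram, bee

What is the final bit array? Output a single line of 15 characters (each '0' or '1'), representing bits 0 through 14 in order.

Answer: 101111101111101

Derivation:
Start: bits=000000000000000
After insert 'dog': sets bits 2 6 -> bits=001000100000000
After insert 'ape': sets bits 3 8 -> bits=001100101000000
After insert 'eel': sets bits 0 14 -> bits=101100101000001
After insert 'jay': sets bits 5 10 -> bits=101101101010001
After insert 'emu': sets bits 12 14 -> bits=101101101010101
After insert 'ram': sets bits 2 9 -> bits=101101101110101
After insert 'bee': sets bits 4 11 -> bits=101111101111101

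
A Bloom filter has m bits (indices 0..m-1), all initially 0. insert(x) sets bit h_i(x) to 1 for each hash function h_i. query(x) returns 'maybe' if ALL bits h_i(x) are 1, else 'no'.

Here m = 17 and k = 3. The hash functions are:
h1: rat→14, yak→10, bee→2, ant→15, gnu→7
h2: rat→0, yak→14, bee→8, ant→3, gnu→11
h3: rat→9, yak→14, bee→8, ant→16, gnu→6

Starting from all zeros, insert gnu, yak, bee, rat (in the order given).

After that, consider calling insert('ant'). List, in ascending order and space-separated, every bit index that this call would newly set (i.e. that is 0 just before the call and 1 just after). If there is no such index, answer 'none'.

Answer: 3 15 16

Derivation:
Start: bits=00000000000000000
After insert 'gnu': sets bits 6 7 11 -> bits=00000011000100000
After insert 'yak': sets bits 10 14 -> bits=00000011001100100
After insert 'bee': sets bits 2 8 -> bits=00100011101100100
After insert 'rat': sets bits 0 9 14 -> bits=10100011111100100
insert 'ant' would touch bits 3 15 16; currently bit3=0, bit15=0, bit16=0
Bits that are 0 among those (would change 0->1): 3 15 16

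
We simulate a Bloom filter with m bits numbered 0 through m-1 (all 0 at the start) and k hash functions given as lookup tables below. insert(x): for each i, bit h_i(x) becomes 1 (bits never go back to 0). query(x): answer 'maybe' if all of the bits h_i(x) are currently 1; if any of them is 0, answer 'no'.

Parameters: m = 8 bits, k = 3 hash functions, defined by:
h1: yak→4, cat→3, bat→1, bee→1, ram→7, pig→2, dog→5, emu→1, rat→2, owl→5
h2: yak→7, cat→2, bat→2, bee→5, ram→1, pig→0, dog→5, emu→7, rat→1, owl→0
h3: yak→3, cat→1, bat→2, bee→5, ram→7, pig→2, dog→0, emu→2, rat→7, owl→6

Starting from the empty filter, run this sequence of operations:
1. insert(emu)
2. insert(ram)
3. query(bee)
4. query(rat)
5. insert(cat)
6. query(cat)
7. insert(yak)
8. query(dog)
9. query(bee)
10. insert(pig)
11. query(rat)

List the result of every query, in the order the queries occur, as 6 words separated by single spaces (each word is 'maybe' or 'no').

Answer: no maybe maybe no no maybe

Derivation:
Start: bits=00000000
Op 1: insert emu -> sets bits 1 2 7 -> bits=01100001
Op 2: insert ram -> sets bits 1 7 -> bits=01100001
Op 3: query bee -> checks bit1=1, bit5=0 (has a 0) -> no
Op 4: query rat -> checks bit1=1, bit2=1, bit7=1 (all 1) -> maybe
Op 5: insert cat -> sets bits 1 2 3 -> bits=01110001
Op 6: query cat -> checks bit1=1, bit2=1, bit3=1 (all 1) -> maybe
Op 7: insert yak -> sets bits 3 4 7 -> bits=01111001
Op 8: query dog -> checks bit0=0, bit5=0 (has a 0) -> no
Op 9: query bee -> checks bit1=1, bit5=0 (has a 0) -> no
Op 10: insert pig -> sets bits 0 2 -> bits=11111001
Op 11: query rat -> checks bit1=1, bit2=1, bit7=1 (all 1) -> maybe
Query results in order: no maybe maybe no no maybe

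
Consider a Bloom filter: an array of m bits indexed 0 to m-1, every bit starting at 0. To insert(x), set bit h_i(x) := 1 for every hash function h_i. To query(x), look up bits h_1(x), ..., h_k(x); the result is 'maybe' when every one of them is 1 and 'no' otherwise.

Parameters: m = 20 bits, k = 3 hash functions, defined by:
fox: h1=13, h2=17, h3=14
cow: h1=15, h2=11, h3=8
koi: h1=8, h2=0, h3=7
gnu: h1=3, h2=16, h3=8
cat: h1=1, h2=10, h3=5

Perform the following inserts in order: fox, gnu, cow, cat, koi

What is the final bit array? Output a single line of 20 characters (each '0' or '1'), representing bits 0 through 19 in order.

Answer: 11010101101101111100

Derivation:
Start: bits=00000000000000000000
After insert 'fox': sets bits 13 14 17 -> bits=00000000000001100100
After insert 'gnu': sets bits 3 8 16 -> bits=00010000100001101100
After insert 'cow': sets bits 8 11 15 -> bits=00010000100101111100
After insert 'cat': sets bits 1 5 10 -> bits=01010100101101111100
After insert 'koi': sets bits 0 7 8 -> bits=11010101101101111100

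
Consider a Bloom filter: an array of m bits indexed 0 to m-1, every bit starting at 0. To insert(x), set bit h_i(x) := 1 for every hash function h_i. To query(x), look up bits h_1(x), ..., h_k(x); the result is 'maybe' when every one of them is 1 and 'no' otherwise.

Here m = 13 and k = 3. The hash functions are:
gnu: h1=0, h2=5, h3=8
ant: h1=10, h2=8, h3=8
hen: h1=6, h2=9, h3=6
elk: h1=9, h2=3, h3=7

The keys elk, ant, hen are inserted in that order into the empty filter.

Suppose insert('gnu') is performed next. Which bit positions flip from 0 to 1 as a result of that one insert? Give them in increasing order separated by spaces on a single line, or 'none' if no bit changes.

Answer: 0 5

Derivation:
Start: bits=0000000000000
After insert 'elk': sets bits 3 7 9 -> bits=0001000101000
After insert 'ant': sets bits 8 10 -> bits=0001000111100
After insert 'hen': sets bits 6 9 -> bits=0001001111100
insert 'gnu' would touch bits 0 5 8; currently bit0=0, bit5=0, bit8=1
Bits that are 0 among those (would change 0->1): 0 5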